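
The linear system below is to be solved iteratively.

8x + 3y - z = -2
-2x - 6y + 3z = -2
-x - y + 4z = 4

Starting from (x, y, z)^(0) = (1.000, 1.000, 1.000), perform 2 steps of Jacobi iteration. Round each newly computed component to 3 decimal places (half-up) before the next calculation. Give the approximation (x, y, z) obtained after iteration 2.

(-0.250, 1.250, 1.000)

Iteration 1:
  x = (-2 - (3)·1.000 - (-1)·1.000) / (8) = -0.500
  y = (-2 - (-2)·1.000 - (3)·1.000) / (-6) = 0.500
  z = (4 - (-1)·1.000 - (-1)·1.000) / (4) = 1.500
Iteration 2:
  x = (-2 - (3)·0.500 - (-1)·1.500) / (8) = -0.250
  y = (-2 - (-2)·-0.500 - (3)·1.500) / (-6) = 1.250
  z = (4 - (-1)·-0.500 - (-1)·0.500) / (4) = 1.000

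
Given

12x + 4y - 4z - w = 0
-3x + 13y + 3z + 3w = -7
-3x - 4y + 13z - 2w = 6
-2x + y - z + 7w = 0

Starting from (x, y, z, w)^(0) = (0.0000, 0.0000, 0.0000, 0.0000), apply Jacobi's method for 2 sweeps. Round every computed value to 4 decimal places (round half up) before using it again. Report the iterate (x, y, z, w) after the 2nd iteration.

Iteration 1:
  x = (0 - (4)·0.0000 - (-4)·0.0000 - (-1)·0.0000) / (12) = 0.0000
  y = (-7 - (-3)·0.0000 - (3)·0.0000 - (3)·0.0000) / (13) = -0.5385
  z = (6 - (-3)·0.0000 - (-4)·0.0000 - (-2)·0.0000) / (13) = 0.4615
  w = (0 - (-2)·0.0000 - (1)·0.0000 - (-1)·0.0000) / (7) = 0.0000
Iteration 2:
  x = (0 - (4)·-0.5385 - (-4)·0.4615 - (-1)·0.0000) / (12) = 0.3333
  y = (-7 - (-3)·0.0000 - (3)·0.4615 - (3)·0.0000) / (13) = -0.6450
  z = (6 - (-3)·0.0000 - (-4)·-0.5385 - (-2)·0.0000) / (13) = 0.2958
  w = (0 - (-2)·0.0000 - (1)·-0.5385 - (-1)·0.4615) / (7) = 0.1429

(0.3333, -0.6450, 0.2958, 0.1429)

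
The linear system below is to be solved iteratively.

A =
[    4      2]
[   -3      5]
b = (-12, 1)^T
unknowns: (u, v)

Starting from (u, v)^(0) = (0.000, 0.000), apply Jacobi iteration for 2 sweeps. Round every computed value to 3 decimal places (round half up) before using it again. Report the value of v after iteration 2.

Iteration 1:
  u = (-12 - (2)·0.000) / (4) = -3.000
  v = (1 - (-3)·0.000) / (5) = 0.200
Iteration 2:
  u = (-12 - (2)·0.200) / (4) = -3.100
  v = (1 - (-3)·-3.000) / (5) = -1.600

-1.600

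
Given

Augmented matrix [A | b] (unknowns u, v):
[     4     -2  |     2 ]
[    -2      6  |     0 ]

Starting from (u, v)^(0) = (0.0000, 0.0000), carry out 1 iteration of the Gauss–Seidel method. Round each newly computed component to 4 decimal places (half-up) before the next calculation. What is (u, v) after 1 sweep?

(0.5000, 0.1667)

Iteration 1:
  u = (2 - (-2)·0.0000) / (4) = 0.5000
  v = (0 - (-2)·0.5000) / (6) = 0.1667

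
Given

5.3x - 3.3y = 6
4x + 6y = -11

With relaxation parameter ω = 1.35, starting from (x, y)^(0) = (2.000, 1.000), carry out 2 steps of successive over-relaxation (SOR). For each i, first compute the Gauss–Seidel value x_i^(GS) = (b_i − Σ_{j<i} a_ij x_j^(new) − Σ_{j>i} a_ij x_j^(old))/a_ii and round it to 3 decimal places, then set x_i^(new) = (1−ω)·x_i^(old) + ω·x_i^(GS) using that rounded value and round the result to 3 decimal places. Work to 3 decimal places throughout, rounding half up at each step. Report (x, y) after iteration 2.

(-2.693, 1.463)

Iteration 1:
  x: GS value = (6 - (-3.3)·1.000) / (5.3) = 1.755;  x ← (1−ω)·2.000 + ω·1.755 = 1.669
  y: GS value = (-11 - (4)·1.669) / (6) = -2.946;  y ← (1−ω)·1.000 + ω·-2.946 = -4.327
Iteration 2:
  x: GS value = (6 - (-3.3)·-4.327) / (5.3) = -1.562;  x ← (1−ω)·1.669 + ω·-1.562 = -2.693
  y: GS value = (-11 - (4)·-2.693) / (6) = -0.038;  y ← (1−ω)·-4.327 + ω·-0.038 = 1.463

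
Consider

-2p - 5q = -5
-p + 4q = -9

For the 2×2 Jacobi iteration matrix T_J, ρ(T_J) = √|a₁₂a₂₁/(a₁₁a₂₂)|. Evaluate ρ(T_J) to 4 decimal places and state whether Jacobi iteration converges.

0.7906

a₁₂a₂₁/(a₁₁a₂₂) = (-5)·(-1) / ((-2)·(4)) = -0.625000
ρ = √|-0.625000| = √0.625000 = 0.7906
ρ < 1, so Jacobi converges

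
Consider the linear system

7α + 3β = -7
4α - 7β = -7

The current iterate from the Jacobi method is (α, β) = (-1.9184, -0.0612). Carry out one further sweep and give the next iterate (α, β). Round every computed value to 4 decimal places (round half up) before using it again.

One sweep:
  α = (-7 - (3)·-0.0612) / (7) = -0.9738
  β = (-7 - (4)·-1.9184) / (-7) = -0.0962

(-0.9738, -0.0962)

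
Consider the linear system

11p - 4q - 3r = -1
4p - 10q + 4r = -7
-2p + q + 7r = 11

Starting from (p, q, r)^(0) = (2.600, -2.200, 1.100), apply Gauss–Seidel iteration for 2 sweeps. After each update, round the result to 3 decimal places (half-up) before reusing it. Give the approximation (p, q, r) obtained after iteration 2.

(0.585, 1.443, 1.532)

Iteration 1:
  p = (-1 - (-4)·-2.200 - (-3)·1.100) / (11) = -0.591
  q = (-7 - (4)·-0.591 - (4)·1.100) / (-10) = 0.904
  r = (11 - (-2)·-0.591 - (1)·0.904) / (7) = 1.273
Iteration 2:
  p = (-1 - (-4)·0.904 - (-3)·1.273) / (11) = 0.585
  q = (-7 - (4)·0.585 - (4)·1.273) / (-10) = 1.443
  r = (11 - (-2)·0.585 - (1)·1.443) / (7) = 1.532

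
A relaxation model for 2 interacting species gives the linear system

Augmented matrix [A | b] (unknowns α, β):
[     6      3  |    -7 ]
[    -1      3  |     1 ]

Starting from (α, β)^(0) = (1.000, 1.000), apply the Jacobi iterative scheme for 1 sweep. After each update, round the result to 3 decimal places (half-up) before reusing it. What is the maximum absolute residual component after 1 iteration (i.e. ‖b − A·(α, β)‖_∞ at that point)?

Iteration 1:
  α = (-7 - (3)·1.000) / (6) = -1.667
  β = (1 - (-1)·1.000) / (3) = 0.667
Residual b − A·x = (1.001, -2.668); ∞-norm = 2.668

2.668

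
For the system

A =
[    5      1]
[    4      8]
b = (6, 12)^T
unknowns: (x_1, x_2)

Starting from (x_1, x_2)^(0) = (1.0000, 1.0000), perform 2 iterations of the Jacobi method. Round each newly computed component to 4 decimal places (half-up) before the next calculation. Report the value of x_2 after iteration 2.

Iteration 1:
  x_1 = (6 - (1)·1.0000) / (5) = 1.0000
  x_2 = (12 - (4)·1.0000) / (8) = 1.0000
Iteration 2:
  x_1 = (6 - (1)·1.0000) / (5) = 1.0000
  x_2 = (12 - (4)·1.0000) / (8) = 1.0000

1.0000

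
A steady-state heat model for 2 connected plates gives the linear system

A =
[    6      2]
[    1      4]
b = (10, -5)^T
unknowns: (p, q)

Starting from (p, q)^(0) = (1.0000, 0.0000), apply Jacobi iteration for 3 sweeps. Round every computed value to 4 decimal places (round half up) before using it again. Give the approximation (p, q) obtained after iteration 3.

(2.2222, -1.7917)

Iteration 1:
  p = (10 - (2)·0.0000) / (6) = 1.6667
  q = (-5 - (1)·1.0000) / (4) = -1.5000
Iteration 2:
  p = (10 - (2)·-1.5000) / (6) = 2.1667
  q = (-5 - (1)·1.6667) / (4) = -1.6667
Iteration 3:
  p = (10 - (2)·-1.6667) / (6) = 2.2222
  q = (-5 - (1)·2.1667) / (4) = -1.7917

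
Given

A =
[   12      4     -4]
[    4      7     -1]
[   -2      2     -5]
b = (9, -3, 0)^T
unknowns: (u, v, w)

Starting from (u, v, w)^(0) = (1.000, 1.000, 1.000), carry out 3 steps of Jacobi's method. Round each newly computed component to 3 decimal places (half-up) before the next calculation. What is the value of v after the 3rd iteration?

-1.112

Iteration 1:
  u = (9 - (4)·1.000 - (-4)·1.000) / (12) = 0.750
  v = (-3 - (4)·1.000 - (-1)·1.000) / (7) = -0.857
  w = (0 - (-2)·1.000 - (2)·1.000) / (-5) = 0.000
Iteration 2:
  u = (9 - (4)·-0.857 - (-4)·0.000) / (12) = 1.036
  v = (-3 - (4)·0.750 - (-1)·0.000) / (7) = -0.857
  w = (0 - (-2)·0.750 - (2)·-0.857) / (-5) = -0.643
Iteration 3:
  u = (9 - (4)·-0.857 - (-4)·-0.643) / (12) = 0.821
  v = (-3 - (4)·1.036 - (-1)·-0.643) / (7) = -1.112
  w = (0 - (-2)·1.036 - (2)·-0.857) / (-5) = -0.757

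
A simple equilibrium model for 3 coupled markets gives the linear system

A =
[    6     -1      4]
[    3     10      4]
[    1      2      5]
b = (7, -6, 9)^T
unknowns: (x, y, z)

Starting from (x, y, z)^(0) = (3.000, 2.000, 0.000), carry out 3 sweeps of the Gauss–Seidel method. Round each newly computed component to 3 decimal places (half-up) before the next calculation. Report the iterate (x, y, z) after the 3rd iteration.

(-0.627, -1.360, 2.469)

Iteration 1:
  x = (7 - (-1)·2.000 - (4)·0.000) / (6) = 1.500
  y = (-6 - (3)·1.500 - (4)·0.000) / (10) = -1.050
  z = (9 - (1)·1.500 - (2)·-1.050) / (5) = 1.920
Iteration 2:
  x = (7 - (-1)·-1.050 - (4)·1.920) / (6) = -0.288
  y = (-6 - (3)·-0.288 - (4)·1.920) / (10) = -1.282
  z = (9 - (1)·-0.288 - (2)·-1.282) / (5) = 2.370
Iteration 3:
  x = (7 - (-1)·-1.282 - (4)·2.370) / (6) = -0.627
  y = (-6 - (3)·-0.627 - (4)·2.370) / (10) = -1.360
  z = (9 - (1)·-0.627 - (2)·-1.360) / (5) = 2.469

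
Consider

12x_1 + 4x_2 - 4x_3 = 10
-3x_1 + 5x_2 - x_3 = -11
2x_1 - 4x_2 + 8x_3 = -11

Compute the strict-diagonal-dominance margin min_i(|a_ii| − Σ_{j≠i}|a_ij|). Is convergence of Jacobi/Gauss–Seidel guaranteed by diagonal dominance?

row 1: |12| − (4+4) = 4
row 2: |5| − (3+1) = 1
row 3: |8| − (2+4) = 2
minimum over rows = 1 → strictly diagonally dominant (convergence guaranteed)

1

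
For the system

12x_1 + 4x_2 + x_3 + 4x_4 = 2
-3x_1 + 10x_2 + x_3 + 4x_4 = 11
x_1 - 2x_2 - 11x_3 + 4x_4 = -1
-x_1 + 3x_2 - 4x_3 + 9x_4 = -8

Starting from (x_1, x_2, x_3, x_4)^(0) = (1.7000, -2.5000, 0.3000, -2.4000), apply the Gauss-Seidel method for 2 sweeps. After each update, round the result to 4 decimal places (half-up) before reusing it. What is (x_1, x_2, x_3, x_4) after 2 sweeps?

(0.0793, 2.0439, -1.0112, -2.0108)

Iteration 1:
  x_1 = (2 - (4)·-2.5000 - (1)·0.3000 - (4)·-2.4000) / (12) = 1.7750
  x_2 = (11 - (-3)·1.7750 - (1)·0.3000 - (4)·-2.4000) / (10) = 2.5625
  x_3 = (-1 - (1)·1.7750 - (-2)·2.5625 - (4)·-2.4000) / (-11) = -1.0864
  x_4 = (-8 - (-1)·1.7750 - (3)·2.5625 - (-4)·-1.0864) / (9) = -2.0287
Iteration 2:
  x_1 = (2 - (4)·2.5625 - (1)·-1.0864 - (4)·-2.0287) / (12) = 0.0793
  x_2 = (11 - (-3)·0.0793 - (1)·-1.0864 - (4)·-2.0287) / (10) = 2.0439
  x_3 = (-1 - (1)·0.0793 - (-2)·2.0439 - (4)·-2.0287) / (-11) = -1.0112
  x_4 = (-8 - (-1)·0.0793 - (3)·2.0439 - (-4)·-1.0112) / (9) = -2.0108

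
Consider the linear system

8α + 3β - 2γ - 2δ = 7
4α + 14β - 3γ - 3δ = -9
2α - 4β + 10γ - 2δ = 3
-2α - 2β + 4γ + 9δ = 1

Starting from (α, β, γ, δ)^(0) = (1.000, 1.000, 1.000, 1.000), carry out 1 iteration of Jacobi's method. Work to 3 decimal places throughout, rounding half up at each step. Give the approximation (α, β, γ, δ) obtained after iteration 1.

Iteration 1:
  α = (7 - (3)·1.000 - (-2)·1.000 - (-2)·1.000) / (8) = 1.000
  β = (-9 - (4)·1.000 - (-3)·1.000 - (-3)·1.000) / (14) = -0.500
  γ = (3 - (2)·1.000 - (-4)·1.000 - (-2)·1.000) / (10) = 0.700
  δ = (1 - (-2)·1.000 - (-2)·1.000 - (4)·1.000) / (9) = 0.111

(1.000, -0.500, 0.700, 0.111)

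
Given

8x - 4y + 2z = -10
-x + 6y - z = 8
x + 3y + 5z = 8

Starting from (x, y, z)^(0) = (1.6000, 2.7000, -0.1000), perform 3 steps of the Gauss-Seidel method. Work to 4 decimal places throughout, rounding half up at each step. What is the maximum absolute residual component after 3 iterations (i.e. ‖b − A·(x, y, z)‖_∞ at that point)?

Iteration 1:
  x = (-10 - (-4)·2.7000 - (2)·-0.1000) / (8) = 0.1250
  y = (8 - (-1)·0.1250 - (-1)·-0.1000) / (6) = 1.3375
  z = (8 - (1)·0.1250 - (3)·1.3375) / (5) = 0.7725
Iteration 2:
  x = (-10 - (-4)·1.3375 - (2)·0.7725) / (8) = -0.7744
  y = (8 - (-1)·-0.7744 - (-1)·0.7725) / (6) = 1.3330
  z = (8 - (1)·-0.7744 - (3)·1.3330) / (5) = 0.9551
Iteration 3:
  x = (-10 - (-4)·1.3330 - (2)·0.9551) / (8) = -0.8223
  y = (8 - (-1)·-0.8223 - (-1)·0.9551) / (6) = 1.3555
  z = (8 - (1)·-0.8223 - (3)·1.3555) / (5) = 0.9512
Residual b − A·x = (0.0980, -0.0041, -0.0002); ∞-norm = 0.0980

0.0980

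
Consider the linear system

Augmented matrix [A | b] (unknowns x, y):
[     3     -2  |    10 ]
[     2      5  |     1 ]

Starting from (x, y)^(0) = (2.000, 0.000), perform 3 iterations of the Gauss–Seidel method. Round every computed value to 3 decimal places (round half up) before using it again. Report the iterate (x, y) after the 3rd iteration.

Iteration 1:
  x = (10 - (-2)·0.000) / (3) = 3.333
  y = (1 - (2)·3.333) / (5) = -1.133
Iteration 2:
  x = (10 - (-2)·-1.133) / (3) = 2.578
  y = (1 - (2)·2.578) / (5) = -0.831
Iteration 3:
  x = (10 - (-2)·-0.831) / (3) = 2.779
  y = (1 - (2)·2.779) / (5) = -0.912

(2.779, -0.912)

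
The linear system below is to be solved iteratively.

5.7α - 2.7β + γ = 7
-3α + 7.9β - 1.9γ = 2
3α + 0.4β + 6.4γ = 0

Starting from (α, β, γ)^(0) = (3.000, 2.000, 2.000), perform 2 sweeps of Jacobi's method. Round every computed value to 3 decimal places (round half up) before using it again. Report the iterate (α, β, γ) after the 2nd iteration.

Iteration 1:
  α = (7 - (-2.7)·2.000 - (1)·2.000) / (5.7) = 1.825
  β = (2 - (-3)·3.000 - (-1.9)·2.000) / (7.9) = 1.873
  γ = (0 - (3)·3.000 - (0.4)·2.000) / (6.4) = -1.531
Iteration 2:
  α = (7 - (-2.7)·1.873 - (1)·-1.531) / (5.7) = 2.384
  β = (2 - (-3)·1.825 - (-1.9)·-1.531) / (7.9) = 0.578
  γ = (0 - (3)·1.825 - (0.4)·1.873) / (6.4) = -0.973

(2.384, 0.578, -0.973)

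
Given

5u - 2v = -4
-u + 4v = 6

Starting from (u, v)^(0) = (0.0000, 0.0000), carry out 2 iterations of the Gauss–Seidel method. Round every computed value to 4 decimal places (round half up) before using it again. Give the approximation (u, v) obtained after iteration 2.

Iteration 1:
  u = (-4 - (-2)·0.0000) / (5) = -0.8000
  v = (6 - (-1)·-0.8000) / (4) = 1.3000
Iteration 2:
  u = (-4 - (-2)·1.3000) / (5) = -0.2800
  v = (6 - (-1)·-0.2800) / (4) = 1.4300

(-0.2800, 1.4300)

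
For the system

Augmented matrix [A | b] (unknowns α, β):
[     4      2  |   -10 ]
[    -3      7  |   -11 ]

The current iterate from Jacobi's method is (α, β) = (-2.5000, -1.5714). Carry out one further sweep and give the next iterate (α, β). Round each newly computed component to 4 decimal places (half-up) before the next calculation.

(-1.7143, -2.6429)

One sweep:
  α = (-10 - (2)·-1.5714) / (4) = -1.7143
  β = (-11 - (-3)·-2.5000) / (7) = -2.6429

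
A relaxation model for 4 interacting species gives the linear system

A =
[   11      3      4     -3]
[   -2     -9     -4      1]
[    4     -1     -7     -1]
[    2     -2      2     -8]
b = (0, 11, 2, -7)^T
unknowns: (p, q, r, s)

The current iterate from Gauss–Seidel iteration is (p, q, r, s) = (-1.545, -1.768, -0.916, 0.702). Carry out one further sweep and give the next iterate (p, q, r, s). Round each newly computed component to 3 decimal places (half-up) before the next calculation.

One sweep:
  p = (0 - (3)·-1.768 - (4)·-0.916 - (-3)·0.702) / (11) = 1.007
  q = (11 - (-2)·1.007 - (-4)·-0.916 - (1)·0.702) / (-9) = -0.961
  r = (2 - (4)·1.007 - (-1)·-0.961 - (-1)·0.702) / (-7) = 0.327
  s = (-7 - (2)·1.007 - (-2)·-0.961 - (2)·0.327) / (-8) = 1.449

(1.007, -0.961, 0.327, 1.449)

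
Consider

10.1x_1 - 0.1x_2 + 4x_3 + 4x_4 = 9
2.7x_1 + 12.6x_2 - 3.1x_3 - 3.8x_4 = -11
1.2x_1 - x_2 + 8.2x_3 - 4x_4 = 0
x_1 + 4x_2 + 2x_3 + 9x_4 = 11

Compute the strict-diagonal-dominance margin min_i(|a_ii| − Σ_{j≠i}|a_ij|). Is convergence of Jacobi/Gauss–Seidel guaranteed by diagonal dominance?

2

row 1: |10.1| − (0.1+4+4) = 2
row 2: |12.6| − (2.7+3.1+3.8) = 3
row 3: |8.2| − (1.2+1+4) = 2
row 4: |9| − (1+4+2) = 2
minimum over rows = 2 → strictly diagonally dominant (convergence guaranteed)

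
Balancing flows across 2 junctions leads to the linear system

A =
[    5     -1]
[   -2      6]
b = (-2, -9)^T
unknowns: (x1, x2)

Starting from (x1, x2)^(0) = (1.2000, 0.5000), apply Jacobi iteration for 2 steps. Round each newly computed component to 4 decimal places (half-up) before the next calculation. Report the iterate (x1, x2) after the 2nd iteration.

(-0.6200, -1.6000)

Iteration 1:
  x1 = (-2 - (-1)·0.5000) / (5) = -0.3000
  x2 = (-9 - (-2)·1.2000) / (6) = -1.1000
Iteration 2:
  x1 = (-2 - (-1)·-1.1000) / (5) = -0.6200
  x2 = (-9 - (-2)·-0.3000) / (6) = -1.6000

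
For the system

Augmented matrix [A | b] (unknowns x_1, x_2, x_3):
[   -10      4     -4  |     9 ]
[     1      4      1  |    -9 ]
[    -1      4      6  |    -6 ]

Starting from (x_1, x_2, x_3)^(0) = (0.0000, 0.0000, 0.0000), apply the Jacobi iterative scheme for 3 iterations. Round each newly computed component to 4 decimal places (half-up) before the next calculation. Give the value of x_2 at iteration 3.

-1.9875

Iteration 1:
  x_1 = (9 - (4)·0.0000 - (-4)·0.0000) / (-10) = -0.9000
  x_2 = (-9 - (1)·0.0000 - (1)·0.0000) / (4) = -2.2500
  x_3 = (-6 - (-1)·0.0000 - (4)·0.0000) / (6) = -1.0000
Iteration 2:
  x_1 = (9 - (4)·-2.2500 - (-4)·-1.0000) / (-10) = -1.4000
  x_2 = (-9 - (1)·-0.9000 - (1)·-1.0000) / (4) = -1.7750
  x_3 = (-6 - (-1)·-0.9000 - (4)·-2.2500) / (6) = 0.3500
Iteration 3:
  x_1 = (9 - (4)·-1.7750 - (-4)·0.3500) / (-10) = -1.7500
  x_2 = (-9 - (1)·-1.4000 - (1)·0.3500) / (4) = -1.9875
  x_3 = (-6 - (-1)·-1.4000 - (4)·-1.7750) / (6) = -0.0500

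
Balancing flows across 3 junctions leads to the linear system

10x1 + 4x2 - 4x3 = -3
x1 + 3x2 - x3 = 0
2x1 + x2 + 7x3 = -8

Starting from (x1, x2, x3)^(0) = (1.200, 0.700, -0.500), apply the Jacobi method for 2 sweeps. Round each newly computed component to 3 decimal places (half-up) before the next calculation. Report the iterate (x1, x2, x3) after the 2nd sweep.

Iteration 1:
  x1 = (-3 - (4)·0.700 - (-4)·-0.500) / (10) = -0.780
  x2 = (0 - (1)·1.200 - (-1)·-0.500) / (3) = -0.567
  x3 = (-8 - (2)·1.200 - (1)·0.700) / (7) = -1.586
Iteration 2:
  x1 = (-3 - (4)·-0.567 - (-4)·-1.586) / (10) = -0.708
  x2 = (0 - (1)·-0.780 - (-1)·-1.586) / (3) = -0.269
  x3 = (-8 - (2)·-0.780 - (1)·-0.567) / (7) = -0.839

(-0.708, -0.269, -0.839)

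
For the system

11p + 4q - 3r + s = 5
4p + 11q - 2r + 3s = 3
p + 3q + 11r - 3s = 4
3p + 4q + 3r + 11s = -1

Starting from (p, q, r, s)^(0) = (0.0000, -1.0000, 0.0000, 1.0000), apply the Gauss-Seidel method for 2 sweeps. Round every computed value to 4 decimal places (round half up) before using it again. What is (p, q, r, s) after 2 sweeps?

Iteration 1:
  p = (5 - (4)·-1.0000 - (-3)·0.0000 - (1)·1.0000) / (11) = 0.7273
  q = (3 - (4)·0.7273 - (-2)·0.0000 - (3)·1.0000) / (11) = -0.2645
  r = (4 - (1)·0.7273 - (3)·-0.2645 - (-3)·1.0000) / (11) = 0.6424
  s = (-1 - (3)·0.7273 - (4)·-0.2645 - (3)·0.6424) / (11) = -0.3683
Iteration 2:
  p = (5 - (4)·-0.2645 - (-3)·0.6424 - (1)·-0.3683) / (11) = 0.7594
  q = (3 - (4)·0.7594 - (-2)·0.6424 - (3)·-0.3683) / (11) = 0.2138
  r = (4 - (1)·0.7594 - (3)·0.2138 - (-3)·-0.3683) / (11) = 0.1358
  s = (-1 - (3)·0.7594 - (4)·0.2138 - (3)·0.1358) / (11) = -0.4128

(0.7594, 0.2138, 0.1358, -0.4128)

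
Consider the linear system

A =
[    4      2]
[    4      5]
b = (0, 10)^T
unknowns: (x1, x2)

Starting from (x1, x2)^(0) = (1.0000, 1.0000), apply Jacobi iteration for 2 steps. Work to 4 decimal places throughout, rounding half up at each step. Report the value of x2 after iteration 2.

Iteration 1:
  x1 = (0 - (2)·1.0000) / (4) = -0.5000
  x2 = (10 - (4)·1.0000) / (5) = 1.2000
Iteration 2:
  x1 = (0 - (2)·1.2000) / (4) = -0.6000
  x2 = (10 - (4)·-0.5000) / (5) = 2.4000

2.4000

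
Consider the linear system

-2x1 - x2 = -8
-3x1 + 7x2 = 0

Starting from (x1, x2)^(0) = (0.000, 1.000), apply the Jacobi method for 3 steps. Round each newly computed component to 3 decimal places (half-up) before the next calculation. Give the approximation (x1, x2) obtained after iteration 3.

(3.250, 1.714)

Iteration 1:
  x1 = (-8 - (-1)·1.000) / (-2) = 3.500
  x2 = (0 - (-3)·0.000) / (7) = 0.000
Iteration 2:
  x1 = (-8 - (-1)·0.000) / (-2) = 4.000
  x2 = (0 - (-3)·3.500) / (7) = 1.500
Iteration 3:
  x1 = (-8 - (-1)·1.500) / (-2) = 3.250
  x2 = (0 - (-3)·4.000) / (7) = 1.714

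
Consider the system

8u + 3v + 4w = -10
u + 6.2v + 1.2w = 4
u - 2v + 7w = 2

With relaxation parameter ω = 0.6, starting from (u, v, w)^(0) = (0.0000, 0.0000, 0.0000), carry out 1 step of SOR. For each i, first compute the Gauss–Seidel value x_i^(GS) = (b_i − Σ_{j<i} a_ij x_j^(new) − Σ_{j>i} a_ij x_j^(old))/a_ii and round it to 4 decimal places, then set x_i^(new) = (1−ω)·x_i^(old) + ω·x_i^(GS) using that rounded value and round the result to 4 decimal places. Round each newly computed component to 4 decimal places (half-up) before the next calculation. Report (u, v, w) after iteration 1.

(-0.7500, 0.4597, 0.3145)

Iteration 1:
  u: GS value = (-10 - (3)·0.0000 - (4)·0.0000) / (8) = -1.2500;  u ← (1−ω)·0.0000 + ω·-1.2500 = -0.7500
  v: GS value = (4 - (1)·-0.7500 - (1.2)·0.0000) / (6.2) = 0.7661;  v ← (1−ω)·0.0000 + ω·0.7661 = 0.4597
  w: GS value = (2 - (1)·-0.7500 - (-2)·0.4597) / (7) = 0.5242;  w ← (1−ω)·0.0000 + ω·0.5242 = 0.3145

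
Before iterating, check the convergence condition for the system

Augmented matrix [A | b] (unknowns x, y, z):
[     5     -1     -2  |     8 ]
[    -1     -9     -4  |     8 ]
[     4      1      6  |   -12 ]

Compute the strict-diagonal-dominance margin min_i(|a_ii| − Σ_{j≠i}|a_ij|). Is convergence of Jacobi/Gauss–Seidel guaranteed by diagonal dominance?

1

row 1: |5| − (1+2) = 2
row 2: |-9| − (1+4) = 4
row 3: |6| − (4+1) = 1
minimum over rows = 1 → strictly diagonally dominant (convergence guaranteed)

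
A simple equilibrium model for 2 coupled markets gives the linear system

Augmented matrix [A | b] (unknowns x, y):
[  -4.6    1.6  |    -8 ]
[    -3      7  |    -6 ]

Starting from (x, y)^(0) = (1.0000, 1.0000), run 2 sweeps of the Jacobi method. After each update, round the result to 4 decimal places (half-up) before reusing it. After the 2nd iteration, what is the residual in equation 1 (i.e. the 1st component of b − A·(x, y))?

-0.7452

Iteration 1:
  x = (-8 - (1.6)·1.0000) / (-4.6) = 2.0870
  y = (-6 - (-3)·1.0000) / (7) = -0.4286
Iteration 2:
  x = (-8 - (1.6)·-0.4286) / (-4.6) = 1.5901
  y = (-6 - (-3)·2.0870) / (7) = 0.0373
Residual b − A·x = (-0.7452, -1.4908)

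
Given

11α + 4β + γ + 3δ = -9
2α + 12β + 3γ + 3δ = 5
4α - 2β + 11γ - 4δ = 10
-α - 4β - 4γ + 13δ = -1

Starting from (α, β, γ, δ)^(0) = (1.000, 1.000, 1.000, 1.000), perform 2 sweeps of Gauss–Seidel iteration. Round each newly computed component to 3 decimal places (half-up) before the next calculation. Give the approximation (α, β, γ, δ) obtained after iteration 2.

(-1.169, 0.037, 1.498, 0.305)

Iteration 1:
  α = (-9 - (4)·1.000 - (1)·1.000 - (3)·1.000) / (11) = -1.545
  β = (5 - (2)·-1.545 - (3)·1.000 - (3)·1.000) / (12) = 0.174
  γ = (10 - (4)·-1.545 - (-2)·0.174 - (-4)·1.000) / (11) = 1.866
  δ = (-1 - (-1)·-1.545 - (-4)·0.174 - (-4)·1.866) / (13) = 0.432
Iteration 2:
  α = (-9 - (4)·0.174 - (1)·1.866 - (3)·0.432) / (11) = -1.169
  β = (5 - (2)·-1.169 - (3)·1.866 - (3)·0.432) / (12) = 0.037
  γ = (10 - (4)·-1.169 - (-2)·0.037 - (-4)·0.432) / (11) = 1.498
  δ = (-1 - (-1)·-1.169 - (-4)·0.037 - (-4)·1.498) / (13) = 0.305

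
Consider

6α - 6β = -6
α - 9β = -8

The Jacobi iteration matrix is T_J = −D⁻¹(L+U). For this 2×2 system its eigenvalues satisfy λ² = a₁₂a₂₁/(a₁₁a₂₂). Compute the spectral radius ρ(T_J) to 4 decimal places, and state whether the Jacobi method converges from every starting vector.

a₁₂a₂₁/(a₁₁a₂₂) = (-6)·(1) / ((6)·(-9)) = 0.111111
ρ = √|0.111111| = √0.111111 = 0.3333
ρ < 1, so Jacobi converges

0.3333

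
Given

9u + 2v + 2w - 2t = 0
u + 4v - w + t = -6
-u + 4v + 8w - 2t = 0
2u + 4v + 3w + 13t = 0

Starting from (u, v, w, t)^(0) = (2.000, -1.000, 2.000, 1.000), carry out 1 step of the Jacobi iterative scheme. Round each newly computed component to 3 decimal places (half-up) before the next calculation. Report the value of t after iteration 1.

Iteration 1:
  u = (0 - (2)·-1.000 - (2)·2.000 - (-2)·1.000) / (9) = 0.000
  v = (-6 - (1)·2.000 - (-1)·2.000 - (1)·1.000) / (4) = -1.750
  w = (0 - (-1)·2.000 - (4)·-1.000 - (-2)·1.000) / (8) = 1.000
  t = (0 - (2)·2.000 - (4)·-1.000 - (3)·2.000) / (13) = -0.462

-0.462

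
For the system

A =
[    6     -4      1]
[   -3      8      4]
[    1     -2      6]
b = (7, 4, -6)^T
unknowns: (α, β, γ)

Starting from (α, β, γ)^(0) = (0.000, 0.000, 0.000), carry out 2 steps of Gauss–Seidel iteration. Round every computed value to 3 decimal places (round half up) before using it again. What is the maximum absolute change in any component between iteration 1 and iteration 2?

Iteration 1:
  α = (7 - (-4)·0.000 - (1)·0.000) / (6) = 1.167
  β = (4 - (-3)·1.167 - (4)·0.000) / (8) = 0.938
  γ = (-6 - (1)·1.167 - (-2)·0.938) / (6) = -0.882
Iteration 2:
  α = (7 - (-4)·0.938 - (1)·-0.882) / (6) = 1.939
  β = (4 - (-3)·1.939 - (4)·-0.882) / (8) = 1.668
  γ = (-6 - (1)·1.939 - (-2)·1.668) / (6) = -0.767
Change: (0.772, 0.730, 0.115) → max |·| = 0.772

0.772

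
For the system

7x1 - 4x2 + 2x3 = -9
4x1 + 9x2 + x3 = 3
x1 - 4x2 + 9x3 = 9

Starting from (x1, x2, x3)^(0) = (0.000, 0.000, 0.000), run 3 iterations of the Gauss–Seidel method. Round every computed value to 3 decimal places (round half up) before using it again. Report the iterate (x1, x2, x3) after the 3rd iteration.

(-1.299, 0.750, 1.478)

Iteration 1:
  x1 = (-9 - (-4)·0.000 - (2)·0.000) / (7) = -1.286
  x2 = (3 - (4)·-1.286 - (1)·0.000) / (9) = 0.905
  x3 = (9 - (1)·-1.286 - (-4)·0.905) / (9) = 1.545
Iteration 2:
  x1 = (-9 - (-4)·0.905 - (2)·1.545) / (7) = -1.210
  x2 = (3 - (4)·-1.210 - (1)·1.545) / (9) = 0.699
  x3 = (9 - (1)·-1.210 - (-4)·0.699) / (9) = 1.445
Iteration 3:
  x1 = (-9 - (-4)·0.699 - (2)·1.445) / (7) = -1.299
  x2 = (3 - (4)·-1.299 - (1)·1.445) / (9) = 0.750
  x3 = (9 - (1)·-1.299 - (-4)·0.750) / (9) = 1.478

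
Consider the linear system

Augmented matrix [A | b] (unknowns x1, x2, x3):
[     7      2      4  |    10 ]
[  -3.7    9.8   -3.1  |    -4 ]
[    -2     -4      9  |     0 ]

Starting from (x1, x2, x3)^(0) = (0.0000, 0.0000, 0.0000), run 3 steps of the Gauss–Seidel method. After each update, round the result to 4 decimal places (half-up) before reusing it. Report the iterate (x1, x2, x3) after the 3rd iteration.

Iteration 1:
  x1 = (10 - (2)·0.0000 - (4)·0.0000) / (7) = 1.4286
  x2 = (-4 - (-3.7)·1.4286 - (-3.1)·0.0000) / (9.8) = 0.1312
  x3 = (0 - (-2)·1.4286 - (-4)·0.1312) / (9) = 0.3758
Iteration 2:
  x1 = (10 - (2)·0.1312 - (4)·0.3758) / (7) = 1.1763
  x2 = (-4 - (-3.7)·1.1763 - (-3.1)·0.3758) / (9.8) = 0.1548
  x3 = (0 - (-2)·1.1763 - (-4)·0.1548) / (9) = 0.3302
Iteration 3:
  x1 = (10 - (2)·0.1548 - (4)·0.3302) / (7) = 1.1957
  x2 = (-4 - (-3.7)·1.1957 - (-3.1)·0.3302) / (9.8) = 0.1477
  x3 = (0 - (-2)·1.1957 - (-4)·0.1477) / (9) = 0.3314

(1.1957, 0.1477, 0.3314)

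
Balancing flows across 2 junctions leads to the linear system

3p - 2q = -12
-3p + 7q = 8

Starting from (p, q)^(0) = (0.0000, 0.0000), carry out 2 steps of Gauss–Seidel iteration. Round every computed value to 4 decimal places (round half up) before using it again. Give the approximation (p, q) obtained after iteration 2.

Iteration 1:
  p = (-12 - (-2)·0.0000) / (3) = -4.0000
  q = (8 - (-3)·-4.0000) / (7) = -0.5714
Iteration 2:
  p = (-12 - (-2)·-0.5714) / (3) = -4.3809
  q = (8 - (-3)·-4.3809) / (7) = -0.7347

(-4.3809, -0.7347)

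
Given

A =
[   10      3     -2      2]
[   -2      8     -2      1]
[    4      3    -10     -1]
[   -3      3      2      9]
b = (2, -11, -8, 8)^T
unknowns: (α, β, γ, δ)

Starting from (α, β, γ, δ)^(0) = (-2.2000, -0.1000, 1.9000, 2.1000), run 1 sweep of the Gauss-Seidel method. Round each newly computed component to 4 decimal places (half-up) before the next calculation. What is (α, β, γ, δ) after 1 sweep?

Iteration 1:
  α = (2 - (3)·-0.1000 - (-2)·1.9000 - (2)·2.1000) / (10) = 0.1900
  β = (-11 - (-2)·0.1900 - (-2)·1.9000 - (1)·2.1000) / (8) = -1.1150
  γ = (-8 - (4)·0.1900 - (3)·-1.1150 - (-1)·2.1000) / (-10) = 0.3315
  δ = (8 - (-3)·0.1900 - (3)·-1.1150 - (2)·0.3315) / (9) = 1.2502

(0.1900, -1.1150, 0.3315, 1.2502)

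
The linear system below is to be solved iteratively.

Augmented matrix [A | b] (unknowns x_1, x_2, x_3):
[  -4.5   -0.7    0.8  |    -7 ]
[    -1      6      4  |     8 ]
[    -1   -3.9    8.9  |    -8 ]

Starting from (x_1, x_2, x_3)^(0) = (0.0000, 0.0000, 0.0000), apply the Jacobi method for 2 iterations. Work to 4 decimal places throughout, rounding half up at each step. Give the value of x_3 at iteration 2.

-0.1398

Iteration 1:
  x_1 = (-7 - (-0.7)·0.0000 - (0.8)·0.0000) / (-4.5) = 1.5556
  x_2 = (8 - (-1)·0.0000 - (4)·0.0000) / (6) = 1.3333
  x_3 = (-8 - (-1)·0.0000 - (-3.9)·0.0000) / (8.9) = -0.8989
Iteration 2:
  x_1 = (-7 - (-0.7)·1.3333 - (0.8)·-0.8989) / (-4.5) = 1.1883
  x_2 = (8 - (-1)·1.5556 - (4)·-0.8989) / (6) = 2.1919
  x_3 = (-8 - (-1)·1.5556 - (-3.9)·1.3333) / (8.9) = -0.1398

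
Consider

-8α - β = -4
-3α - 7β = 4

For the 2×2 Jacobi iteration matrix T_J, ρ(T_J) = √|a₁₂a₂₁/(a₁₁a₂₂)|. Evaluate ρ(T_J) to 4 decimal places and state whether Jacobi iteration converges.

a₁₂a₂₁/(a₁₁a₂₂) = (-1)·(-3) / ((-8)·(-7)) = 0.053571
ρ = √|0.053571| = √0.053571 = 0.2315
ρ < 1, so Jacobi converges

0.2315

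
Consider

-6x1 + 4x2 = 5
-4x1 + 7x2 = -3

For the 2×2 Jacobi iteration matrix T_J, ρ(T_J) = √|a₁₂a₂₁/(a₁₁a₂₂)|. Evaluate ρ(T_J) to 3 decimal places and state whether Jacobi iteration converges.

0.617

a₁₂a₂₁/(a₁₁a₂₂) = (4)·(-4) / ((-6)·(7)) = 0.380952
ρ = √|0.380952| = √0.380952 = 0.617
ρ < 1, so Jacobi converges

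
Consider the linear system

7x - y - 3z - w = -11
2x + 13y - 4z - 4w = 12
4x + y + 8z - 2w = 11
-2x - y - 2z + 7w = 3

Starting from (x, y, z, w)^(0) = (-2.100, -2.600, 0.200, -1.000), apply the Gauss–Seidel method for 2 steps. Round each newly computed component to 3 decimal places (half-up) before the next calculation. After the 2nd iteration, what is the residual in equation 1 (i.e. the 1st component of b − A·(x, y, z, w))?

Iteration 1:
  x = (-11 - (-1)·-2.600 - (-3)·0.200 - (-1)·-1.000) / (7) = -2.000
  y = (12 - (2)·-2.000 - (-4)·0.200 - (-4)·-1.000) / (13) = 0.985
  z = (11 - (4)·-2.000 - (1)·0.985 - (-2)·-1.000) / (8) = 2.002
  w = (3 - (-2)·-2.000 - (-1)·0.985 - (-2)·2.002) / (7) = 0.570
Iteration 2:
  x = (-11 - (-1)·0.985 - (-3)·2.002 - (-1)·0.570) / (7) = -0.491
  y = (12 - (2)·-0.491 - (-4)·2.002 - (-4)·0.570) / (13) = 1.790
  z = (11 - (4)·-0.491 - (1)·1.790 - (-2)·0.570) / (8) = 1.539
  w = (3 - (-2)·-0.491 - (-1)·1.790 - (-2)·1.539) / (7) = 0.984
Residual b − A·x = (-0.172, -0.196, 0.830, -0.002)

-0.172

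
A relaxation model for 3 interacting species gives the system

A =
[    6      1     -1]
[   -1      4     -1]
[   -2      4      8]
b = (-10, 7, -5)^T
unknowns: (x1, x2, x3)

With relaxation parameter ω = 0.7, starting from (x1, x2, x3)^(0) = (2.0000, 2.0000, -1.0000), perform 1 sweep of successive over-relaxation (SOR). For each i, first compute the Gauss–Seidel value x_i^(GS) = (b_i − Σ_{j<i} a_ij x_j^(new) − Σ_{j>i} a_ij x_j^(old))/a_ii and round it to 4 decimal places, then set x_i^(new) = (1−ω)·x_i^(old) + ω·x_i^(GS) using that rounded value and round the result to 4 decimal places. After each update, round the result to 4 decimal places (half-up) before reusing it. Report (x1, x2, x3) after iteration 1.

Iteration 1:
  x1: GS value = (-10 - (1)·2.0000 - (-1)·-1.0000) / (6) = -2.1667;  x1 ← (1−ω)·2.0000 + ω·-2.1667 = -0.9167
  x2: GS value = (7 - (-1)·-0.9167 - (-1)·-1.0000) / (4) = 1.2708;  x2 ← (1−ω)·2.0000 + ω·1.2708 = 1.4896
  x3: GS value = (-5 - (-2)·-0.9167 - (4)·1.4896) / (8) = -1.5990;  x3 ← (1−ω)·-1.0000 + ω·-1.5990 = -1.4193

(-0.9167, 1.4896, -1.4193)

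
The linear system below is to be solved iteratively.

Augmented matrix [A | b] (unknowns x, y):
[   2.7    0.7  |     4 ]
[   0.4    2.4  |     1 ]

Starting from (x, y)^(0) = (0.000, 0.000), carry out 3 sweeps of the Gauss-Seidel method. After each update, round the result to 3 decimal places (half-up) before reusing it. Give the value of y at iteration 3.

Iteration 1:
  x = (4 - (0.7)·0.000) / (2.7) = 1.481
  y = (1 - (0.4)·1.481) / (2.4) = 0.170
Iteration 2:
  x = (4 - (0.7)·0.170) / (2.7) = 1.437
  y = (1 - (0.4)·1.437) / (2.4) = 0.177
Iteration 3:
  x = (4 - (0.7)·0.177) / (2.7) = 1.436
  y = (1 - (0.4)·1.436) / (2.4) = 0.177

0.177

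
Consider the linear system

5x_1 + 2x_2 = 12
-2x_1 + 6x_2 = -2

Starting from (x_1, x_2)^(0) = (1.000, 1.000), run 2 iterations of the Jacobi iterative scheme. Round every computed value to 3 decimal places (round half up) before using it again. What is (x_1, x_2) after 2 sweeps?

Iteration 1:
  x_1 = (12 - (2)·1.000) / (5) = 2.000
  x_2 = (-2 - (-2)·1.000) / (6) = 0.000
Iteration 2:
  x_1 = (12 - (2)·0.000) / (5) = 2.400
  x_2 = (-2 - (-2)·2.000) / (6) = 0.333

(2.400, 0.333)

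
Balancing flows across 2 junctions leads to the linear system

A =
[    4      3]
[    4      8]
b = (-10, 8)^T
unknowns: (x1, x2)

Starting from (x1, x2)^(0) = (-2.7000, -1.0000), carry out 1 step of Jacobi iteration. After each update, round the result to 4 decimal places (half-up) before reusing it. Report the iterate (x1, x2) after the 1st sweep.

Iteration 1:
  x1 = (-10 - (3)·-1.0000) / (4) = -1.7500
  x2 = (8 - (4)·-2.7000) / (8) = 2.3500

(-1.7500, 2.3500)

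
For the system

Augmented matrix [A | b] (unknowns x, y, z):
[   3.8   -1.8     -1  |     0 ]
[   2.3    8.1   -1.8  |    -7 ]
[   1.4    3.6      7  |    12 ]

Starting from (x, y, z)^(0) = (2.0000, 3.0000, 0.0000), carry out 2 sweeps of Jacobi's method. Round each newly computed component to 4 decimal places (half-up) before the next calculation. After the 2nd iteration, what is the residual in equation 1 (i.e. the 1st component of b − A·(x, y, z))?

Iteration 1:
  x = (0 - (-1.8)·3.0000 - (-1)·0.0000) / (3.8) = 1.4211
  y = (-7 - (2.3)·2.0000 - (-1.8)·0.0000) / (8.1) = -1.4321
  z = (12 - (1.4)·2.0000 - (3.6)·3.0000) / (7) = -0.2286
Iteration 2:
  x = (0 - (-1.8)·-1.4321 - (-1)·-0.2286) / (3.8) = -0.7385
  y = (-7 - (2.3)·1.4211 - (-1.8)·-0.2286) / (8.1) = -1.3185
  z = (12 - (1.4)·1.4211 - (3.6)·-1.4321) / (7) = 2.1666
Residual b − A·x = (2.5996, 9.2783, 2.6143)

2.5996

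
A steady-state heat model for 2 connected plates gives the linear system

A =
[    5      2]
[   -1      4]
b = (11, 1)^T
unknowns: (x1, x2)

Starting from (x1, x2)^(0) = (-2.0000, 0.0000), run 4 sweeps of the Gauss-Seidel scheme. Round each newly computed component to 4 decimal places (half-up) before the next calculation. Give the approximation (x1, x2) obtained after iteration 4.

(1.9088, 0.7272)

Iteration 1:
  x1 = (11 - (2)·0.0000) / (5) = 2.2000
  x2 = (1 - (-1)·2.2000) / (4) = 0.8000
Iteration 2:
  x1 = (11 - (2)·0.8000) / (5) = 1.8800
  x2 = (1 - (-1)·1.8800) / (4) = 0.7200
Iteration 3:
  x1 = (11 - (2)·0.7200) / (5) = 1.9120
  x2 = (1 - (-1)·1.9120) / (4) = 0.7280
Iteration 4:
  x1 = (11 - (2)·0.7280) / (5) = 1.9088
  x2 = (1 - (-1)·1.9088) / (4) = 0.7272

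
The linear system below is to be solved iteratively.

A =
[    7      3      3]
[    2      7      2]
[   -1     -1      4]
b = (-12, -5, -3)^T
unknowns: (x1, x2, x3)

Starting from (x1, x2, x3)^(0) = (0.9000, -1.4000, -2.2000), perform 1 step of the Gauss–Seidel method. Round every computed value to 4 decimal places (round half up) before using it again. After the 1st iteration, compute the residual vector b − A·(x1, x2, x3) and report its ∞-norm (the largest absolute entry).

Iteration 1:
  x1 = (-12 - (3)·-1.4000 - (3)·-2.2000) / (7) = -0.1714
  x2 = (-5 - (2)·-0.1714 - (2)·-2.2000) / (7) = -0.0367
  x3 = (-3 - (-1)·-0.1714 - (-1)·-0.0367) / (4) = -0.8020
Residual b − A·x = (-8.2841, -2.7963, -0.0001); ∞-norm = 8.2841

8.2841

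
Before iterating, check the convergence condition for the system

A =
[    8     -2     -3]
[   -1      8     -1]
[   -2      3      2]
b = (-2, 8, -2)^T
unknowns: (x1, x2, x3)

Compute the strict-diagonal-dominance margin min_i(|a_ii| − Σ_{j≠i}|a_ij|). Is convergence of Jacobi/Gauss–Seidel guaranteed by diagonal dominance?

row 1: |8| − (2+3) = 3
row 2: |8| − (1+1) = 6
row 3: |2| − (2+3) = -3
minimum over rows = -3 → not strictly diagonally dominant

-3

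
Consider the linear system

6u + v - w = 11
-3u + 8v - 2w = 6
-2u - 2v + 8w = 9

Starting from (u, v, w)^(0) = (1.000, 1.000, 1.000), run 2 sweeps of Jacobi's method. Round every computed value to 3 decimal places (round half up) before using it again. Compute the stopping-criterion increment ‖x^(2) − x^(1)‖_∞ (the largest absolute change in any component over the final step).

Iteration 1:
  u = (11 - (1)·1.000 - (-1)·1.000) / (6) = 1.833
  v = (6 - (-3)·1.000 - (-2)·1.000) / (8) = 1.375
  w = (9 - (-2)·1.000 - (-2)·1.000) / (8) = 1.625
Iteration 2:
  u = (11 - (1)·1.375 - (-1)·1.625) / (6) = 1.875
  v = (6 - (-3)·1.833 - (-2)·1.625) / (8) = 1.844
  w = (9 - (-2)·1.833 - (-2)·1.375) / (8) = 1.927
Change: (0.042, 0.469, 0.302) → max |·| = 0.469

0.469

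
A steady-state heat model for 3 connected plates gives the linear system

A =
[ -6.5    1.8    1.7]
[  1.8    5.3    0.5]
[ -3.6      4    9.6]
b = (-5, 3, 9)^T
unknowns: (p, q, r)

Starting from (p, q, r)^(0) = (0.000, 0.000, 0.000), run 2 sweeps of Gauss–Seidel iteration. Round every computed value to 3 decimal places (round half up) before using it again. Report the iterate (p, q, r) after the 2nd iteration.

(1.141, 0.075, 1.334)

Iteration 1:
  p = (-5 - (1.8)·0.000 - (1.7)·0.000) / (-6.5) = 0.769
  q = (3 - (1.8)·0.769 - (0.5)·0.000) / (5.3) = 0.305
  r = (9 - (-3.6)·0.769 - (4)·0.305) / (9.6) = 1.099
Iteration 2:
  p = (-5 - (1.8)·0.305 - (1.7)·1.099) / (-6.5) = 1.141
  q = (3 - (1.8)·1.141 - (0.5)·1.099) / (5.3) = 0.075
  r = (9 - (-3.6)·1.141 - (4)·0.075) / (9.6) = 1.334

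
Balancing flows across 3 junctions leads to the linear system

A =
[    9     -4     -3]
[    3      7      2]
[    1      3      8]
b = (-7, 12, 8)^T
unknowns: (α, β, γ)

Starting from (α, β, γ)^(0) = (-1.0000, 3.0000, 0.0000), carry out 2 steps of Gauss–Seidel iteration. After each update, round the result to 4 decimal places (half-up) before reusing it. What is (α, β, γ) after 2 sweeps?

(0.0040, 1.6049, 0.3977)

Iteration 1:
  α = (-7 - (-4)·3.0000 - (-3)·0.0000) / (9) = 0.5556
  β = (12 - (3)·0.5556 - (2)·0.0000) / (7) = 1.4762
  γ = (8 - (1)·0.5556 - (3)·1.4762) / (8) = 0.3770
Iteration 2:
  α = (-7 - (-4)·1.4762 - (-3)·0.3770) / (9) = 0.0040
  β = (12 - (3)·0.0040 - (2)·0.3770) / (7) = 1.6049
  γ = (8 - (1)·0.0040 - (3)·1.6049) / (8) = 0.3977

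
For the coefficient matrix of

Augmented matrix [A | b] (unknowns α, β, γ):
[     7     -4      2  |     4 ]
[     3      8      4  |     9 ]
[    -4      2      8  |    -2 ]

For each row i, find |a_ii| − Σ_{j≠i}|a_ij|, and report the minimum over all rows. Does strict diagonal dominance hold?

1

row 1: |7| − (4+2) = 1
row 2: |8| − (3+4) = 1
row 3: |8| − (4+2) = 2
minimum over rows = 1 → strictly diagonally dominant (convergence guaranteed)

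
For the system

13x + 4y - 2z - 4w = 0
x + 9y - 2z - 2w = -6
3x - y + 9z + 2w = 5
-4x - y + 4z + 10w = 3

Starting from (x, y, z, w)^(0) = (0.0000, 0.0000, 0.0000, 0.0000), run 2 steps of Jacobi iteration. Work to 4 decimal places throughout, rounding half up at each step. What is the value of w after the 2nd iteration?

Iteration 1:
  x = (0 - (4)·0.0000 - (-2)·0.0000 - (-4)·0.0000) / (13) = 0.0000
  y = (-6 - (1)·0.0000 - (-2)·0.0000 - (-2)·0.0000) / (9) = -0.6667
  z = (5 - (3)·0.0000 - (-1)·0.0000 - (2)·0.0000) / (9) = 0.5556
  w = (3 - (-4)·0.0000 - (-1)·0.0000 - (4)·0.0000) / (10) = 0.3000
Iteration 2:
  x = (0 - (4)·-0.6667 - (-2)·0.5556 - (-4)·0.3000) / (13) = 0.3829
  y = (-6 - (1)·0.0000 - (-2)·0.5556 - (-2)·0.3000) / (9) = -0.4765
  z = (5 - (3)·0.0000 - (-1)·-0.6667 - (2)·0.3000) / (9) = 0.4148
  w = (3 - (-4)·0.0000 - (-1)·-0.6667 - (4)·0.5556) / (10) = 0.0111

0.0111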